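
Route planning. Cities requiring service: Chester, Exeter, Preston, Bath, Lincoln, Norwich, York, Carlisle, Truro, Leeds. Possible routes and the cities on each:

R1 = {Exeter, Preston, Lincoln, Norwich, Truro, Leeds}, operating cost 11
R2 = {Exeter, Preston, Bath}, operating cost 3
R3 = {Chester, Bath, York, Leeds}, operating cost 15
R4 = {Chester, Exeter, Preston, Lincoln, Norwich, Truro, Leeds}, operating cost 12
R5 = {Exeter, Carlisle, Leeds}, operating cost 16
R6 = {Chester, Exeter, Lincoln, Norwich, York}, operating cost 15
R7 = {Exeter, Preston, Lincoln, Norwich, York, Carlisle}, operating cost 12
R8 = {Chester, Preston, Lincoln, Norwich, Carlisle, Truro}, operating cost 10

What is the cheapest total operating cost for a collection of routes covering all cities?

27

R2, R4, R7 cover every city at operating cost 3 + 12 + 12 = 27.
Any cover uses at least 3 routes; among all covering selections none totals below 27.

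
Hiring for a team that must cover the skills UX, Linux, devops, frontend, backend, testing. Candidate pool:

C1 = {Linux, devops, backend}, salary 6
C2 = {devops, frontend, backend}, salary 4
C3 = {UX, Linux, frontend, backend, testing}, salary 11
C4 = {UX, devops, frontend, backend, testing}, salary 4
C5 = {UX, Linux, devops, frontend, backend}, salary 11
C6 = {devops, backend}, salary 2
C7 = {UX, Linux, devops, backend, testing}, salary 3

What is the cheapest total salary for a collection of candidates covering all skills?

7

C2, C7 cover every skill at salary 4 + 3 = 7.
Any cover uses at least 2 candidates; among all covering selections none totals below 7.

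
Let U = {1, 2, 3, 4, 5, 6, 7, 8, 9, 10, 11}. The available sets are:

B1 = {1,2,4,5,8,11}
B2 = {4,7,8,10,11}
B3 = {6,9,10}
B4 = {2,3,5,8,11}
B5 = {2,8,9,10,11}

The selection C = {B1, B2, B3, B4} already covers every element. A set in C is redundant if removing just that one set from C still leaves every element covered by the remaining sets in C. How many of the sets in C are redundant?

Drop B1: 1 uncovered — not redundant.
Drop B2: 7 uncovered — not redundant.
Drop B3: 6, 9 uncovered — not redundant.
Drop B4: 3 uncovered — not redundant.
None of the sets in C is redundant.

0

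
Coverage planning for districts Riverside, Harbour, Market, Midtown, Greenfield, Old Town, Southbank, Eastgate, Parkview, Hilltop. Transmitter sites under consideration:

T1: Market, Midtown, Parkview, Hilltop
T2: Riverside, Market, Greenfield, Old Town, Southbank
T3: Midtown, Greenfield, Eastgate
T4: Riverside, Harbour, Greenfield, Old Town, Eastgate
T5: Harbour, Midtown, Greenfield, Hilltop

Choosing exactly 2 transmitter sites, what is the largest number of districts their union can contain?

Choosing T1, T4 covers {Riverside, Harbour, Market, Midtown, Greenfield, Old Town, Eastgate, Parkview, Hilltop} — 9 districts.
No choice of 2 transmitter sites does better; here Southbank is left uncovered.

9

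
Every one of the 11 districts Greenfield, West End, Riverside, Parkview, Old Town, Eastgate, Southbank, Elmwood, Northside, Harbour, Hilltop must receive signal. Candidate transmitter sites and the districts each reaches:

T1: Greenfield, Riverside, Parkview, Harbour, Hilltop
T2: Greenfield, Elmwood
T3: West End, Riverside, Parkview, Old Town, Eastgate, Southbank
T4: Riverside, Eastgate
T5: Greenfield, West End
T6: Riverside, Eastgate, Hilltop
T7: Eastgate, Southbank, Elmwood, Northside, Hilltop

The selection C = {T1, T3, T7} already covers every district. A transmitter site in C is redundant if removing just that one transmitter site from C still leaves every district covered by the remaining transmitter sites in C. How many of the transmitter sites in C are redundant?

0

Drop T1: Greenfield, Harbour uncovered — not redundant.
Drop T3: West End, Old Town uncovered — not redundant.
Drop T7: Elmwood, Northside uncovered — not redundant.
None of the transmitter sites in C is redundant.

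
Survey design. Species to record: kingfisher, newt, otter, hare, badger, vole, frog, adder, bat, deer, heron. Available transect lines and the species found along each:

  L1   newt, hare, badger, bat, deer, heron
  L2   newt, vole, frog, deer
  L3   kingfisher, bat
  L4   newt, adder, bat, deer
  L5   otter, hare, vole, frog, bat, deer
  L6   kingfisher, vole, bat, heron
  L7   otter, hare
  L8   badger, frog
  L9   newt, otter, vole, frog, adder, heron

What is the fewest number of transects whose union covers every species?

L1, L3, L9 together cover {kingfisher, newt, otter, hare, badger, vole, frog, adder, bat, deer, heron} — every species.
No 2 of the 9 transects cover everything (all 36 pairs fall short), so 3 is minimum.

3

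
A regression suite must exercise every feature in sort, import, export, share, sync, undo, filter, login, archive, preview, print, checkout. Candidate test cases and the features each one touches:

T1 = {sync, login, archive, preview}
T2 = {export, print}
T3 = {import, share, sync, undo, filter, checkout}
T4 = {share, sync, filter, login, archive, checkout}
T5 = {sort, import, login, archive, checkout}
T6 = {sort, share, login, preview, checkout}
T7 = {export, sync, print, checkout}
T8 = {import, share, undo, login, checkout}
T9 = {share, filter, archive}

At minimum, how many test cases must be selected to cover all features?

4

T1, T2, T3, T5 together cover {sort, import, export, share, sync, undo, filter, login, archive, preview, print, checkout} — every feature.
No 3 of the 9 test cases cover everything (all 84 triples fall short), so 4 is minimum.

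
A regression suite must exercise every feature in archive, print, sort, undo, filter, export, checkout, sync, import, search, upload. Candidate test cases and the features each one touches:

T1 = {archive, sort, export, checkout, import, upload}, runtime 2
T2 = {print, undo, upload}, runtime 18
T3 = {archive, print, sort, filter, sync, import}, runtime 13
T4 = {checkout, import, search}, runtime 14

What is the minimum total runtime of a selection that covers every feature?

T1, T2, T3, T4 cover every feature at runtime 2 + 18 + 13 + 14 = 47.
Any cover uses at least 4 test cases; among all covering selections none totals below 47.

47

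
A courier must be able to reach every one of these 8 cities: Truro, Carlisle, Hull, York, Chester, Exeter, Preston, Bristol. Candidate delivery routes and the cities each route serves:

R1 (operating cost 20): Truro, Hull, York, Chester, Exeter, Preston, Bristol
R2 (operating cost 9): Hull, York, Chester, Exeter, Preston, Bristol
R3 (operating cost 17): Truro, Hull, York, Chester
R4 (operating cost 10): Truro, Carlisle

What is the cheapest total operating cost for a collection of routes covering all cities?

R2, R4 cover every city at operating cost 9 + 10 = 19.
Any cover uses at least 2 routes; among all covering selections none totals below 19.

19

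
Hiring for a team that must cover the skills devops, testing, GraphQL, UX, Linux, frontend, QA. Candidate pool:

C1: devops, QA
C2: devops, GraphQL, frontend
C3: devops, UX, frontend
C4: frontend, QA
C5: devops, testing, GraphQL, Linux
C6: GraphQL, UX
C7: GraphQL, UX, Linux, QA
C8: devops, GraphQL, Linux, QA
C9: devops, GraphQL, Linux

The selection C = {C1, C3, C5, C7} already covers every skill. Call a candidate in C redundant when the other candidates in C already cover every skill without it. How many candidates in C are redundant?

2

Drop C1: the rest still cover every skill — redundant.
Drop C3: frontend uncovered — not redundant.
Drop C5: testing uncovered — not redundant.
Drop C7: the rest still cover every skill — redundant.
2 redundant: C1, C7.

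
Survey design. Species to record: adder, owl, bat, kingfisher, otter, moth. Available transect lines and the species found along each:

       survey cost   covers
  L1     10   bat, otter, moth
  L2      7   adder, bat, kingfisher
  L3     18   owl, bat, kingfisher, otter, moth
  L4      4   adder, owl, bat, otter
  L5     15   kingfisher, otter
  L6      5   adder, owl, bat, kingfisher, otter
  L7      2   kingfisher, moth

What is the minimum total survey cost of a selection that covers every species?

6

L4, L7 cover every species at survey cost 4 + 2 = 6.
Any cover uses at least 2 transects; among all covering selections none totals below 6.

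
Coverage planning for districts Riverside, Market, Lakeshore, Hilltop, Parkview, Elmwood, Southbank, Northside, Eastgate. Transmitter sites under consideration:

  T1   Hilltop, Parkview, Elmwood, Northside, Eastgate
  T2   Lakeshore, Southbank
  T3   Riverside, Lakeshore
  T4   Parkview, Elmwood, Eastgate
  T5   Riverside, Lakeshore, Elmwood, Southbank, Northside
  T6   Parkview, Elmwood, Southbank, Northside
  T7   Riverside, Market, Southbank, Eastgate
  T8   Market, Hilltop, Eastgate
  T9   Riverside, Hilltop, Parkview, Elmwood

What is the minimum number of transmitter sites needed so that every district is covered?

3

T1, T2, T7 together cover {Riverside, Market, Lakeshore, Hilltop, Parkview, Elmwood, Southbank, Northside, Eastgate} — every district.
No 2 of the 9 transmitter sites cover everything (all 36 pairs fall short), so 3 is minimum.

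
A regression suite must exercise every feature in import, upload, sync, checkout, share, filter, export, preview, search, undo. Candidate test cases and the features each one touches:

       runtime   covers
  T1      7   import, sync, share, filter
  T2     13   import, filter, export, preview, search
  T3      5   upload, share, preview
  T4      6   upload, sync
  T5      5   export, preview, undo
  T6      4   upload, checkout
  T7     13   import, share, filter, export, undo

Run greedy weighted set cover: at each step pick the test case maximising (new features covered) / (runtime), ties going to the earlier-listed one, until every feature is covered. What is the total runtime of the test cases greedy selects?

34

Pick 1: T3 adds 3 new (upload, share, preview) at runtime 5 (ratio 3/5).
Pick 2: T1 adds 3 new (import, sync, filter) at runtime 7 (ratio 3/7).
Pick 3: T5 adds 2 new (export, undo) at runtime 5 (ratio 2/5).
Pick 4: T6 adds 1 new (checkout) at runtime 4 (ratio 1/4).
Pick 5: T2 adds 1 new (search) at runtime 13 (ratio 1/13).
Greedy total runtime: 5 + 7 + 5 + 4 + 13 = 34. (The true optimum is 29, so greedy overshoots here.)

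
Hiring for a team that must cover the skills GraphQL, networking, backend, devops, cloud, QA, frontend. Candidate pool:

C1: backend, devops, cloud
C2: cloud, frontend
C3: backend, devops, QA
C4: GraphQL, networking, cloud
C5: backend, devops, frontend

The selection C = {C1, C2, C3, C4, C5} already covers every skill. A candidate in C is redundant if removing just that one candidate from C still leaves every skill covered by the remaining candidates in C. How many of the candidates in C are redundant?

3

Drop C1: the rest still cover every skill — redundant.
Drop C2: the rest still cover every skill — redundant.
Drop C3: QA uncovered — not redundant.
Drop C4: GraphQL, networking uncovered — not redundant.
Drop C5: the rest still cover every skill — redundant.
3 redundant: C1, C2, C5.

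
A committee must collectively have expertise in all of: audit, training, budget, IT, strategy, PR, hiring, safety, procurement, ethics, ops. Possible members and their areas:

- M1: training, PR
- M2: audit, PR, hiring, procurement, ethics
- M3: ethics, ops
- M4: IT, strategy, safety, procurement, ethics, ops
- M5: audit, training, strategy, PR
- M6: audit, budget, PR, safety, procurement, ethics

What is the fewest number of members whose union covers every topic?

M1, M2, M4, M6 together cover {audit, training, budget, IT, strategy, PR, hiring, safety, procurement, ethics, ops} — every topic.
No 3 of the 6 members cover everything (all 20 triples fall short), so 4 is minimum.

4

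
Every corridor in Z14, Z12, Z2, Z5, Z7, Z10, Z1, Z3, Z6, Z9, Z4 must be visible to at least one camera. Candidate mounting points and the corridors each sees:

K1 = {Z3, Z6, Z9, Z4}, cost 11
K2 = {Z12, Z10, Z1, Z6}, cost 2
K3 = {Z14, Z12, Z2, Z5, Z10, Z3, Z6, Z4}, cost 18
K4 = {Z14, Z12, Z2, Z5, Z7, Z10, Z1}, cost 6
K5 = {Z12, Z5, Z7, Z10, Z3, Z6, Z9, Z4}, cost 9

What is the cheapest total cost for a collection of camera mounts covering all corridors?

K4, K5 cover every corridor at cost 6 + 9 = 15.
Any cover uses at least 2 camera mounts; among all covering selections none totals below 15.
Greedy by coverage-per-cost would pick K2, K4, K5 for 17 — worse than the optimum 15.

15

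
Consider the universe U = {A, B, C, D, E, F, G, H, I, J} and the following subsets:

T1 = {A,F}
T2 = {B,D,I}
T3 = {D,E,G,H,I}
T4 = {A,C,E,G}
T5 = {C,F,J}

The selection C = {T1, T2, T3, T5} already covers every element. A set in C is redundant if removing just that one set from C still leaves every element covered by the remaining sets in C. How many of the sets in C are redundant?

Drop T1: A uncovered — not redundant.
Drop T2: B uncovered — not redundant.
Drop T3: E, G, H uncovered — not redundant.
Drop T5: C, J uncovered — not redundant.
None of the sets in C is redundant.

0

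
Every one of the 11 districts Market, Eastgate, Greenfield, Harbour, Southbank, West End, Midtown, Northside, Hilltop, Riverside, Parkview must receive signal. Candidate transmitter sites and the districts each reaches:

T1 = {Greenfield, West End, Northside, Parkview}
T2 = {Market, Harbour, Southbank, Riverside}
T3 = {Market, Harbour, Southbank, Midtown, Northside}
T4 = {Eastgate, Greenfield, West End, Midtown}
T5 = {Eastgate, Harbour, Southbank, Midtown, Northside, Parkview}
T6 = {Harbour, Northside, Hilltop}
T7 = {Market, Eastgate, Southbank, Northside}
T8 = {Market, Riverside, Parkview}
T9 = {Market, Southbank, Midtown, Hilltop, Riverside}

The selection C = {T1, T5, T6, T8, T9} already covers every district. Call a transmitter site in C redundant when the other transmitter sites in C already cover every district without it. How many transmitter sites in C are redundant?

Drop T1: Greenfield, West End uncovered — not redundant.
Drop T5: Eastgate uncovered — not redundant.
Drop T6: the rest still cover every district — redundant.
Drop T8: the rest still cover every district — redundant.
Drop T9: the rest still cover every district — redundant.
3 redundant: T6, T8, T9.

3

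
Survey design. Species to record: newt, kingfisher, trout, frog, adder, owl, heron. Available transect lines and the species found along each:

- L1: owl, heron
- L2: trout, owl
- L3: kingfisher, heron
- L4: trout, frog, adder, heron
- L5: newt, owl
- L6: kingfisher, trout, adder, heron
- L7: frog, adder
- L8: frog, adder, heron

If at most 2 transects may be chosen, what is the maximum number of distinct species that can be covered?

6

Choosing L4, L5 covers {newt, trout, frog, adder, owl, heron} — 6 species.
No choice of 2 transects does better; here kingfisher is left uncovered.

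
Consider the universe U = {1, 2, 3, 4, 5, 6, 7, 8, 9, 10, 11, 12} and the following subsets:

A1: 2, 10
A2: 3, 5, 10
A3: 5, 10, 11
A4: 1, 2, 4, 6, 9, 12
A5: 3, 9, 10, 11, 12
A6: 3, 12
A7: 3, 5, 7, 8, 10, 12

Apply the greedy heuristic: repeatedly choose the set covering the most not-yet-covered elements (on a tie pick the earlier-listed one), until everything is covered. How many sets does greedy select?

3

Pick 1: A4 covers 6 new elements (1, 2, 4, 6, 9, 12).
Pick 2: A7 covers 5 new elements (3, 5, 7, 8, 10).
Pick 3: A3 covers 1 new elements (11).
Greedy uses 3 sets.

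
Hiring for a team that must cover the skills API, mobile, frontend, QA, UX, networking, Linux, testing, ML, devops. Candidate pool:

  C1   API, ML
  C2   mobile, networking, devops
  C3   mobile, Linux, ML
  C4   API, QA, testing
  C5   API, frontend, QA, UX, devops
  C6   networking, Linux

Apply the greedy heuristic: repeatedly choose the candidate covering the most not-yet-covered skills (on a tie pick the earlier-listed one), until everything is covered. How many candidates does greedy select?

Pick 1: C5 covers 5 new skills (API, frontend, QA, UX, devops).
Pick 2: C3 covers 3 new skills (mobile, Linux, ML).
Pick 3: C2 covers 1 new skills (networking).
Pick 4: C4 covers 1 new skills (testing).
Greedy uses 4 candidates.

4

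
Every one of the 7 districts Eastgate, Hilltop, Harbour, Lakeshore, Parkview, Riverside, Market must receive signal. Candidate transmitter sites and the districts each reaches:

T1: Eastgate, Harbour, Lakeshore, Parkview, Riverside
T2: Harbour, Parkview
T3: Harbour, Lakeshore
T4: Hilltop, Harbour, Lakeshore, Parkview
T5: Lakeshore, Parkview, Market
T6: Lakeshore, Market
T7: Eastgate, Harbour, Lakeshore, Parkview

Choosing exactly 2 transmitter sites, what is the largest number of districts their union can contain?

6

Choosing T1, T4 covers {Eastgate, Hilltop, Harbour, Lakeshore, Parkview, Riverside} — 6 districts.
No choice of 2 transmitter sites does better; here Market is left uncovered.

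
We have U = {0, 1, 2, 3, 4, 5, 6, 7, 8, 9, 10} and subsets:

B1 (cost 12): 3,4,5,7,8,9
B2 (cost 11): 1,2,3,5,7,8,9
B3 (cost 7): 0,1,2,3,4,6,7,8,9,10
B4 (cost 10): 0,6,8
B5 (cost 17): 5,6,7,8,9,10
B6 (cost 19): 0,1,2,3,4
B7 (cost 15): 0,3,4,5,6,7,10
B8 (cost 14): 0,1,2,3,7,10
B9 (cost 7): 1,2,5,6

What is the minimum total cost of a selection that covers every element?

14

B3, B9 cover every element at cost 7 + 7 = 14.
Any cover uses at least 2 sets; among all covering selections none totals below 14.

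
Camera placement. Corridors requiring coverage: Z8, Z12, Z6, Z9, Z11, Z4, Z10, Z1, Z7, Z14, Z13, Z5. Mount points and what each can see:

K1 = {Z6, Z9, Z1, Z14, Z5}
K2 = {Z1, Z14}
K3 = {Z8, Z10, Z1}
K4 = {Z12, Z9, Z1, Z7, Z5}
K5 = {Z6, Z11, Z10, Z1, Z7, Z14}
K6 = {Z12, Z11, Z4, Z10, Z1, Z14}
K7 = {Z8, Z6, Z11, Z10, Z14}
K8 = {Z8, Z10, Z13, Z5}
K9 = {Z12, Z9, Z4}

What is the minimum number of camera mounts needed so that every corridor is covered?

K5, K8, K9 together cover {Z8, Z12, Z6, Z9, Z11, Z4, Z10, Z1, Z7, Z14, Z13, Z5} — every corridor.
No 2 of the 9 camera mounts cover everything (all 36 pairs fall short), so 3 is minimum.

3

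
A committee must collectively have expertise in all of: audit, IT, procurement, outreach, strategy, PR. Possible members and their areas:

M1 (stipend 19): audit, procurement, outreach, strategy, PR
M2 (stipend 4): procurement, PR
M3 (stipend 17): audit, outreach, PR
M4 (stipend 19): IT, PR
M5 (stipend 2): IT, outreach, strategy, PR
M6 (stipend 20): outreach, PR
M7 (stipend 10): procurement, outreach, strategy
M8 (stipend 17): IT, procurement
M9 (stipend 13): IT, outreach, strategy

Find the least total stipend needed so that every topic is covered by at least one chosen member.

21

M1, M5 cover every topic at stipend 19 + 2 = 21.
Any cover uses at least 2 members; among all covering selections none totals below 21.
Greedy by coverage-per-stipend would pick M5, M2, M3 for 23 — worse than the optimum 21.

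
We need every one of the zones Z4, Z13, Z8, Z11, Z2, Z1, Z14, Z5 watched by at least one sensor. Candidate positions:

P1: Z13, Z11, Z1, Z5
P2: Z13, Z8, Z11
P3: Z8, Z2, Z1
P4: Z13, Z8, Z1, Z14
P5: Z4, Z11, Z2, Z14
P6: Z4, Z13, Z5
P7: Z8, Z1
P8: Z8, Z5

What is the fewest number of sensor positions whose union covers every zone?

P1, P2, P5 together cover {Z4, Z13, Z8, Z11, Z2, Z1, Z14, Z5} — every zone.
No 2 of the 8 sensor positions cover everything (all 28 pairs fall short), so 3 is minimum.

3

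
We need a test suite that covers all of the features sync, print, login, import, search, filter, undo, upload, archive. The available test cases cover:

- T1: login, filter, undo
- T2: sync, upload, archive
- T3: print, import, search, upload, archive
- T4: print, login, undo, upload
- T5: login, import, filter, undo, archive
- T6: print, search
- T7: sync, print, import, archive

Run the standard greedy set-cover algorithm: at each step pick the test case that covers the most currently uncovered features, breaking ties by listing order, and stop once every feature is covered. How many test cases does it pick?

Pick 1: T3 covers 5 new features (print, import, search, upload, archive).
Pick 2: T1 covers 3 new features (login, filter, undo).
Pick 3: T2 covers 1 new features (sync).
Greedy uses 3 test cases.

3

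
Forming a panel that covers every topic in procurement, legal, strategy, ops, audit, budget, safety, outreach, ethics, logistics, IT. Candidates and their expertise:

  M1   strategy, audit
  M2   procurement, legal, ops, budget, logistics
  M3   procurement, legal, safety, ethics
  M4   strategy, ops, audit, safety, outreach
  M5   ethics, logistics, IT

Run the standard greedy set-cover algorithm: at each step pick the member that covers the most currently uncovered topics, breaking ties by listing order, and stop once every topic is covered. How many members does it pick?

Pick 1: M2 covers 5 new topics (procurement, legal, ops, budget, logistics).
Pick 2: M4 covers 4 new topics (strategy, audit, safety, outreach).
Pick 3: M5 covers 2 new topics (ethics, IT).
Greedy uses 3 members.

3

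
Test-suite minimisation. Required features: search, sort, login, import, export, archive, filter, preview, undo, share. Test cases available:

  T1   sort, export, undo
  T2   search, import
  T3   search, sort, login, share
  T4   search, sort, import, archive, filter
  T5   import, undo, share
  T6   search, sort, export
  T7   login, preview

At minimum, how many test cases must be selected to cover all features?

T1, T3, T4, T7 together cover {search, sort, login, import, export, archive, filter, preview, undo, share} — every feature.
No 3 of the 7 test cases cover everything (all 35 triples fall short), so 4 is minimum.

4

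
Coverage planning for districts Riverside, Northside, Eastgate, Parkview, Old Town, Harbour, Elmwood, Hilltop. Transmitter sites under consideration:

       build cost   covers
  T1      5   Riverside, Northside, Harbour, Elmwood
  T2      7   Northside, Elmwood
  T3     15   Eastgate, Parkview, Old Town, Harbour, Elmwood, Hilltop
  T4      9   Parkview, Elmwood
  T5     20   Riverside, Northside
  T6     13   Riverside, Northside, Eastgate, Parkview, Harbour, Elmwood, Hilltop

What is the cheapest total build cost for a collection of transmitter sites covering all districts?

T1, T3 cover every district at build cost 5 + 15 = 20.
Any cover uses at least 2 transmitter sites; among all covering selections none totals below 20.

20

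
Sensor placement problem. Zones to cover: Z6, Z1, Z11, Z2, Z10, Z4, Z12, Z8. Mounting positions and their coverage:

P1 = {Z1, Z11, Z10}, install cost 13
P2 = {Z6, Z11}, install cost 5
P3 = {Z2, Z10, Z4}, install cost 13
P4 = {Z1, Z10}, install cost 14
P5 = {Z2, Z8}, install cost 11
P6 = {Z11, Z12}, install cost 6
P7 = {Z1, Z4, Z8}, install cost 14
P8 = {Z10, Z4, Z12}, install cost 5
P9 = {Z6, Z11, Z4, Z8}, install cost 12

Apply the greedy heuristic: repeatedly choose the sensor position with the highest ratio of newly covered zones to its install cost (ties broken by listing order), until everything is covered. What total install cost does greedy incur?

34

Pick 1: P8 adds 3 new (Z10, Z4, Z12) at install cost 5 (ratio 3/5).
Pick 2: P2 adds 2 new (Z6, Z11) at install cost 5 (ratio 2/5).
Pick 3: P5 adds 2 new (Z2, Z8) at install cost 11 (ratio 2/11).
Pick 4: P1 adds 1 new (Z1) at install cost 13 (ratio 1/13).
Greedy total install cost: 5 + 5 + 11 + 13 = 34.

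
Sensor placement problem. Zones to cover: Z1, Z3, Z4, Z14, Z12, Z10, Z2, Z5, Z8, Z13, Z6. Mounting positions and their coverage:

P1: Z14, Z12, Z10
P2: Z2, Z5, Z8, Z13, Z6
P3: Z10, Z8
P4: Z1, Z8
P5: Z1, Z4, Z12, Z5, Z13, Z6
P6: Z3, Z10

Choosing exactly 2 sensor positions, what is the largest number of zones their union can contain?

Choosing P1, P2 covers {Z14, Z12, Z10, Z2, Z5, Z8, Z13, Z6} — 8 zones.
No choice of 2 sensor positions does better; here Z1, Z3, Z4 are left uncovered.

8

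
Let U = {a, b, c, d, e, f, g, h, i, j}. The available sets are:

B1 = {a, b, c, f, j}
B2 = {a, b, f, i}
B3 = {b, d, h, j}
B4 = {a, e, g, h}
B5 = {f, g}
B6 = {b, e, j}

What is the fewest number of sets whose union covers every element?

B1, B2, B3, B4 together cover {a, b, c, d, e, f, g, h, i, j} — every element.
No 3 of the 6 sets cover everything (all 20 triples fall short), so 4 is minimum.

4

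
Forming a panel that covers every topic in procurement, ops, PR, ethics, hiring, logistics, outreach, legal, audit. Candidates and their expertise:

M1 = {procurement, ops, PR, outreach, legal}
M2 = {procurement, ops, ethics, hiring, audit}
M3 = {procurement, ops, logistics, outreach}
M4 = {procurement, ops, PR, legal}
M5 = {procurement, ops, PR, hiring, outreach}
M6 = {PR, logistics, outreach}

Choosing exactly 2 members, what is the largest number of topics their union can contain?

Choosing M1, M2 covers {procurement, ops, PR, ethics, hiring, outreach, legal, audit} — 8 topics.
No choice of 2 members does better; here logistics is left uncovered.

8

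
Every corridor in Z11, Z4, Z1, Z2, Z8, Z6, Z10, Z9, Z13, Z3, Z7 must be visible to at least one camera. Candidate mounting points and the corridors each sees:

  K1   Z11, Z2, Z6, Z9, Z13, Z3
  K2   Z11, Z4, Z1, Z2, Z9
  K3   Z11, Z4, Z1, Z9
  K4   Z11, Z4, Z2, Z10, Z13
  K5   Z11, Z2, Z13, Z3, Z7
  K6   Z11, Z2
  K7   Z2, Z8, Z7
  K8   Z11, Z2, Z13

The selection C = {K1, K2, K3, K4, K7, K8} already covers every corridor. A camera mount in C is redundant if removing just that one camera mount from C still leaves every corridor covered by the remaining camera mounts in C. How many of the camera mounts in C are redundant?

3

Drop K1: Z6, Z3 uncovered — not redundant.
Drop K2: the rest still cover every corridor — redundant.
Drop K3: the rest still cover every corridor — redundant.
Drop K4: Z10 uncovered — not redundant.
Drop K7: Z8, Z7 uncovered — not redundant.
Drop K8: the rest still cover every corridor — redundant.
3 redundant: K2, K3, K8.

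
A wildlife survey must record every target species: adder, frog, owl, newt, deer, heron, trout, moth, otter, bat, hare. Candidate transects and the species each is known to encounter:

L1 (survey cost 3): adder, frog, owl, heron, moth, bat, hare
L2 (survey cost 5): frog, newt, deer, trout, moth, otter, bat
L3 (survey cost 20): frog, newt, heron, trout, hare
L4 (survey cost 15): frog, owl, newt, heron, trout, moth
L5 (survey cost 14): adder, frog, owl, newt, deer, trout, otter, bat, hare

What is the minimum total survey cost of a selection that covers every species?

8

L1, L2 cover every species at survey cost 3 + 5 = 8.
Any cover uses at least 2 transects; among all covering selections none totals below 8.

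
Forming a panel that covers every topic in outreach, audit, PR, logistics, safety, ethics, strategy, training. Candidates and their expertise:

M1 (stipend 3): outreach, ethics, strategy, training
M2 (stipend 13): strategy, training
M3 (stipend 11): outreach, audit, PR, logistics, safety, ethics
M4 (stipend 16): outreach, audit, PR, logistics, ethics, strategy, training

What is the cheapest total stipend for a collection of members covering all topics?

M1, M3 cover every topic at stipend 3 + 11 = 14.
Any cover uses at least 2 members; among all covering selections none totals below 14.

14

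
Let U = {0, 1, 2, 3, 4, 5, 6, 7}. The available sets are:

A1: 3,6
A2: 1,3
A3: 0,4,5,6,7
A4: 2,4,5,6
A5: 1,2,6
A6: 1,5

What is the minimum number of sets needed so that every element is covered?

3

A1, A3, A5 together cover {0, 1, 2, 3, 4, 5, 6, 7} — every element.
No 2 of the 6 sets cover everything (all 15 pairs fall short), so 3 is minimum.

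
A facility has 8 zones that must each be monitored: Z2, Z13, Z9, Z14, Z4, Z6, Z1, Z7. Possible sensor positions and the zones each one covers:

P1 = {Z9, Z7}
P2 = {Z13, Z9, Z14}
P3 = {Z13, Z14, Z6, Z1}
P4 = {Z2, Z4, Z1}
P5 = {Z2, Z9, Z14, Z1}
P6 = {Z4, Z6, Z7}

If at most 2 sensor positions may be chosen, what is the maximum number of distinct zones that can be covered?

Choosing P5, P6 covers {Z2, Z9, Z14, Z4, Z6, Z1, Z7} — 7 zones.
No choice of 2 sensor positions does better; here Z13 is left uncovered.

7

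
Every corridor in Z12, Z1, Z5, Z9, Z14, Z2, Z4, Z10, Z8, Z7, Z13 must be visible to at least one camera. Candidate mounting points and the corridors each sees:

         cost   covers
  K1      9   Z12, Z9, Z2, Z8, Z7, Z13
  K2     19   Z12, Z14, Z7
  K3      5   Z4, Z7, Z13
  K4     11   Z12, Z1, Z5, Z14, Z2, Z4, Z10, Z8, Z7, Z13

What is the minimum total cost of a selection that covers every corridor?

20

K1, K4 cover every corridor at cost 9 + 11 = 20.
Any cover uses at least 2 camera mounts; among all covering selections none totals below 20.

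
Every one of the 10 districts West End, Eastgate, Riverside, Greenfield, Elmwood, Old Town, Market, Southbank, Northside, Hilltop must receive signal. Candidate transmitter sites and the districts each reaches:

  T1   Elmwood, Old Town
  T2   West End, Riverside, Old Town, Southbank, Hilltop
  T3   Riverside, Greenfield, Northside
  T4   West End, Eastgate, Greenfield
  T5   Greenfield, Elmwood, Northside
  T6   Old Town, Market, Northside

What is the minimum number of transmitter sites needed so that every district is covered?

T1, T2, T4, T6 together cover {West End, Eastgate, Riverside, Greenfield, Elmwood, Old Town, Market, Southbank, Northside, Hilltop} — every district.
No 3 of the 6 transmitter sites cover everything (all 20 triples fall short), so 4 is minimum.

4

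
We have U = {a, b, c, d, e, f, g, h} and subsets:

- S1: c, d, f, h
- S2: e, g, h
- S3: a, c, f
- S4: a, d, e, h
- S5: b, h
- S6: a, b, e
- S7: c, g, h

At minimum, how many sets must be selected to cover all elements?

3

S1, S2, S6 together cover {a, b, c, d, e, f, g, h} — every element.
No 2 of the 7 sets cover everything (all 21 pairs fall short), so 3 is minimum.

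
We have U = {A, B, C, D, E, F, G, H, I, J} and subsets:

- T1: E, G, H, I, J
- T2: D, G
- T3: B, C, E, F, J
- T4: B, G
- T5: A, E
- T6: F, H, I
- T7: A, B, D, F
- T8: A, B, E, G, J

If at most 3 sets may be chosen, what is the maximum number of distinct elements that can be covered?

Choosing T1, T3, T7 covers {A, B, C, D, E, F, G, H, I, J} — 10 elements.
That is all 10 elements.

10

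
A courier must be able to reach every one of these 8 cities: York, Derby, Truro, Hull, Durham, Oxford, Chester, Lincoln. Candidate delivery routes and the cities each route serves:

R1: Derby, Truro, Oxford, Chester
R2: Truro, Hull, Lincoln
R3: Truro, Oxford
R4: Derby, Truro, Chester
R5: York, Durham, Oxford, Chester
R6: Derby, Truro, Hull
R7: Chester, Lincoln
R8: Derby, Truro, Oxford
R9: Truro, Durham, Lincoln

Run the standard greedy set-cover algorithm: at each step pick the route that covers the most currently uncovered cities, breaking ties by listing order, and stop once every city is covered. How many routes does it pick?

Pick 1: R1 covers 4 new cities (Derby, Truro, Oxford, Chester).
Pick 2: R2 covers 2 new cities (Hull, Lincoln).
Pick 3: R5 covers 2 new cities (York, Durham).
Greedy uses 3 routes.

3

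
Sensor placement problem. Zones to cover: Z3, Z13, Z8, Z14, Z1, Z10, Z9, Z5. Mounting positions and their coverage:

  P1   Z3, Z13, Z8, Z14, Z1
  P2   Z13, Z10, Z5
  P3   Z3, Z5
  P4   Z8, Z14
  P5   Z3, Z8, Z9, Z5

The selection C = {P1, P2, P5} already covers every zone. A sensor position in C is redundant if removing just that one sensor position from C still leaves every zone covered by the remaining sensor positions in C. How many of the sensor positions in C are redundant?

Drop P1: Z14, Z1 uncovered — not redundant.
Drop P2: Z10 uncovered — not redundant.
Drop P5: Z9 uncovered — not redundant.
None of the sensor positions in C is redundant.

0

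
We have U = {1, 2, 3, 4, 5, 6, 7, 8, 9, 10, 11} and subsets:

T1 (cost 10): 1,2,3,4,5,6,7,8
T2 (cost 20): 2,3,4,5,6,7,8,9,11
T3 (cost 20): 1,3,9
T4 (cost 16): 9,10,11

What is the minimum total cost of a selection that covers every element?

26

T1, T4 cover every element at cost 10 + 16 = 26.
Any cover uses at least 2 sets; among all covering selections none totals below 26.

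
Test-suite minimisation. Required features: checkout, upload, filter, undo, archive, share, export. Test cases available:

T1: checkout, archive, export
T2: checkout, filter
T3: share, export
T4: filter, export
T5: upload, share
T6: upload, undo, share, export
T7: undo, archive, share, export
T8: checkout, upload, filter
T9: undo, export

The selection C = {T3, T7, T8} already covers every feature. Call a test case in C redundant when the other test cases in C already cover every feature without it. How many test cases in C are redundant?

Drop T3: the rest still cover every feature — redundant.
Drop T7: undo, archive uncovered — not redundant.
Drop T8: checkout, upload, filter uncovered — not redundant.
1 redundant: T3.

1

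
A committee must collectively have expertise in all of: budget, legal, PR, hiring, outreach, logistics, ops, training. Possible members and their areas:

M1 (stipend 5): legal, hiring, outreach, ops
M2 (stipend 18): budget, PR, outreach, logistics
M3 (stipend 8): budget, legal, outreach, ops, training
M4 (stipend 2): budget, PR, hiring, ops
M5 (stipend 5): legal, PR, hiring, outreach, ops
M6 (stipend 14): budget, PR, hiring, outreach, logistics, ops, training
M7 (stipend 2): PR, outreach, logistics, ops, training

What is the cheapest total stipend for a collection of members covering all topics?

M1, M4, M7 cover every topic at stipend 5 + 2 + 2 = 9.
Any cover uses at least 2 members; among all covering selections none totals below 9.

9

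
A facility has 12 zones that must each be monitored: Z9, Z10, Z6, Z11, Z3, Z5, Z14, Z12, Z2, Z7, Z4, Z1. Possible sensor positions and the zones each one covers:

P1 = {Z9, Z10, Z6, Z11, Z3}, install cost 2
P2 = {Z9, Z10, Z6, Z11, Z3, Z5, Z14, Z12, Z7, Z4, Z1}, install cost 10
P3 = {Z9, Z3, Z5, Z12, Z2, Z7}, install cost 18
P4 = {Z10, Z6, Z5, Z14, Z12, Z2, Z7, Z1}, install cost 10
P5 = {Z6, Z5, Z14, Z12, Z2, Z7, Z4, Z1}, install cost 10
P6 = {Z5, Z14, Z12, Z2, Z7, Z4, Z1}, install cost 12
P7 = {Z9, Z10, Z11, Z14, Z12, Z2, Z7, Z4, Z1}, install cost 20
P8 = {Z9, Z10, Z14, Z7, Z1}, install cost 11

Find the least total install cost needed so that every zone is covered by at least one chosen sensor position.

P1, P5 cover every zone at install cost 2 + 10 = 12.
Any cover uses at least 2 sensor positions; among all covering selections none totals below 12.

12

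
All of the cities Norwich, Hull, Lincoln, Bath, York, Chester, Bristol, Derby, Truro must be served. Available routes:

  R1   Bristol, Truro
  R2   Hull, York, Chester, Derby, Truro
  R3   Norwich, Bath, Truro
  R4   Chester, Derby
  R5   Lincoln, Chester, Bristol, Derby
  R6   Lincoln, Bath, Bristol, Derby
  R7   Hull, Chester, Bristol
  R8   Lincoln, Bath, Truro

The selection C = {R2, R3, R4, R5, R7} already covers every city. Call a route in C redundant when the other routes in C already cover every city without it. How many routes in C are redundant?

Drop R2: York uncovered — not redundant.
Drop R3: Norwich, Bath uncovered — not redundant.
Drop R4: the rest still cover every city — redundant.
Drop R5: Lincoln uncovered — not redundant.
Drop R7: the rest still cover every city — redundant.
2 redundant: R4, R7.

2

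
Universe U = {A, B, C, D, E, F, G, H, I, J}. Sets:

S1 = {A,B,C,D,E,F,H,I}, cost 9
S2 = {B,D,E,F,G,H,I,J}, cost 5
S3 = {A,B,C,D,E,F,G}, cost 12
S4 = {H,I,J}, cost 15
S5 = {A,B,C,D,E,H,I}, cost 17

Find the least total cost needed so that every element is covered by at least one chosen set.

14

S1, S2 cover every element at cost 9 + 5 = 14.
Any cover uses at least 2 sets; among all covering selections none totals below 14.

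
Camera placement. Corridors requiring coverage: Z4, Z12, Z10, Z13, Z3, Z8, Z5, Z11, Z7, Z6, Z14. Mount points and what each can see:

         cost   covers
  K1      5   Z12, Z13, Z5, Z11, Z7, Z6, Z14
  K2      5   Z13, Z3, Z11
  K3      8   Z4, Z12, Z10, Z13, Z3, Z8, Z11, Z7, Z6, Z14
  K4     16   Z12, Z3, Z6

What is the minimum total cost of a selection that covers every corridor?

13

K1, K3 cover every corridor at cost 5 + 8 = 13.
Any cover uses at least 2 camera mounts; among all covering selections none totals below 13.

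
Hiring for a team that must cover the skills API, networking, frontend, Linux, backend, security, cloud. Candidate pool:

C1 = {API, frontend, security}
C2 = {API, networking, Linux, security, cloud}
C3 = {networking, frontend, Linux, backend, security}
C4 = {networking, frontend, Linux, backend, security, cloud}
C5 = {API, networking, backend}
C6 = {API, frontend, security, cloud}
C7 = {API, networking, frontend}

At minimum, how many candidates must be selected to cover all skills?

2

C1, C4 together cover {API, networking, frontend, Linux, backend, security, cloud} — every skill.
No single candidate contains all 7 skills, so 2 is optimal.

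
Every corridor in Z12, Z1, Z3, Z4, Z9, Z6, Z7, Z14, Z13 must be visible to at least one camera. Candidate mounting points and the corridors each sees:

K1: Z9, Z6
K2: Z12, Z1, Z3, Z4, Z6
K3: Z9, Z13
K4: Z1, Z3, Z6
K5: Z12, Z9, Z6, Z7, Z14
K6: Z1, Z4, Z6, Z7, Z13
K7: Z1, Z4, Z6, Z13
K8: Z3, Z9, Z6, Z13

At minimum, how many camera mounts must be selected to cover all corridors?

3

K2, K3, K5 together cover {Z12, Z1, Z3, Z4, Z9, Z6, Z7, Z14, Z13} — every corridor.
No 2 of the 8 camera mounts cover everything (all 28 pairs fall short), so 3 is minimum.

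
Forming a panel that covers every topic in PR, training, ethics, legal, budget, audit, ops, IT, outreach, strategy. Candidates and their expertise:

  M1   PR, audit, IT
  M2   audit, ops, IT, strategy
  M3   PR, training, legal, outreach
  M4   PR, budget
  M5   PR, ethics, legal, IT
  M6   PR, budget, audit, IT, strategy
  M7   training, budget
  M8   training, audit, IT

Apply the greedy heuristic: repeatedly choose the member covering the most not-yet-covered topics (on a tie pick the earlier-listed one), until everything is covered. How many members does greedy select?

4

Pick 1: M6 covers 5 new topics (PR, budget, audit, IT, strategy).
Pick 2: M3 covers 3 new topics (training, legal, outreach).
Pick 3: M2 covers 1 new topics (ops).
Pick 4: M5 covers 1 new topics (ethics).
Greedy uses 4 members.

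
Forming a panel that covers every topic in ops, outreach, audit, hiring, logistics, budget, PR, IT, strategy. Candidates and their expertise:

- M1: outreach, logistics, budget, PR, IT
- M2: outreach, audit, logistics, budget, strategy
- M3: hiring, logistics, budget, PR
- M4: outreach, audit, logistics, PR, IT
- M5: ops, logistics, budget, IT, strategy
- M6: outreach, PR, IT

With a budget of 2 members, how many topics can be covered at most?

8

Choosing M4, M5 covers {ops, outreach, audit, logistics, budget, PR, IT, strategy} — 8 topics.
No choice of 2 members does better; here hiring is left uncovered.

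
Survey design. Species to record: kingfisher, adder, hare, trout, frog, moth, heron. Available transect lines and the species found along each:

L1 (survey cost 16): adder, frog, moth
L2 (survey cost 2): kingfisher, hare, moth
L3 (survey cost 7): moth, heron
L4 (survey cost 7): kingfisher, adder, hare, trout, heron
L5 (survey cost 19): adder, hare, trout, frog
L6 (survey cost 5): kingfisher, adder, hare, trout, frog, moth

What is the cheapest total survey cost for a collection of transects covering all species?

L3, L6 cover every species at survey cost 7 + 5 = 12.
Any cover uses at least 2 transects; among all covering selections none totals below 12.

12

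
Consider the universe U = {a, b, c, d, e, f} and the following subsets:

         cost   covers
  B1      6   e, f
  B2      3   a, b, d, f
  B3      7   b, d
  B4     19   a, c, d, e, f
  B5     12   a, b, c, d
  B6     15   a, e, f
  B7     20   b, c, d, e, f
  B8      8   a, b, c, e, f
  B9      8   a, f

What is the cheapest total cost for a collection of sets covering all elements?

11

B2, B8 cover every element at cost 3 + 8 = 11.
Any cover uses at least 2 sets; among all covering selections none totals below 11.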